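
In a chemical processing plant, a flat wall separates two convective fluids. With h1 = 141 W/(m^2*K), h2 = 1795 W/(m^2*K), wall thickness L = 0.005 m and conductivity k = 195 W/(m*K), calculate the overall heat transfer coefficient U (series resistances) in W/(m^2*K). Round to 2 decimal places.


1/U = 1/h1 + L/k + 1/h2
1/U = 1/141 + 0.005/195 + 1/1795
1/U = 0.0070921986 + 2.5641e-05 + 0.0005571031
1/U = 0.0076749427
U = 130.29 W/(m^2*K)


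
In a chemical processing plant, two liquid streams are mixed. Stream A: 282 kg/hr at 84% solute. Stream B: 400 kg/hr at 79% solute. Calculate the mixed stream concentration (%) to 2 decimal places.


Mass balance on solute: F1*x1 + F2*x2 = F3*x3
F3 = F1 + F2 = 282 + 400 = 682 kg/hr
x3 = (F1*x1 + F2*x2)/F3
x3 = (282*0.84 + 400*0.79) / 682
x3 = 81.07%


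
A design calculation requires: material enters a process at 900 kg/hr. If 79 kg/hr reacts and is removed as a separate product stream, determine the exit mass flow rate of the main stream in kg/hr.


Steady-state mass balance on the main outlet: F_out = F_in - F_removed
F_out = 900 - 79
F_out = 821 kg/hr


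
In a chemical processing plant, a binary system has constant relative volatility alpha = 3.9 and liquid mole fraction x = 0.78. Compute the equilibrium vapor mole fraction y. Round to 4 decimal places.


y = alpha*x / (1 + (alpha-1)*x)
y = 3.9*0.78 / (1 + (3.9-1)*0.78)
y = 3.042 / (1 + 2.262)
y = 3.042 / 3.262
y = 0.9326


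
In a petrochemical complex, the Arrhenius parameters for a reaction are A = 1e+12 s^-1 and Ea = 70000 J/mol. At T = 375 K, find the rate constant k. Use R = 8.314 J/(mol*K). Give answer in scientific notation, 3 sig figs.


k = A * exp(-Ea/(R*T))
k = 1e+12 * exp(-70000 / (8.314 * 375))
k = 1e+12 * exp(-22.452089)
k = 1.77e+02


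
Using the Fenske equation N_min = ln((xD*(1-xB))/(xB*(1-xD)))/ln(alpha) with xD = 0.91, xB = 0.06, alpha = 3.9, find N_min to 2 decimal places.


N_min = ln((xD*(1-xB))/(xB*(1-xD))) / ln(alpha)
Numerator inside ln: 0.8554 / 0.0054 = 158.407407
ln(158.407407) = 5.06517
ln(alpha) = ln(3.9) = 1.360977
N_min = 5.06517 / 1.360977 = 3.72


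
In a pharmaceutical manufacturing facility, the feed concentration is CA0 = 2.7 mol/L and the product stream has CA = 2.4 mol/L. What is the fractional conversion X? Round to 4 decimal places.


X = (CA0 - CA) / CA0
X = (2.7 - 2.4) / 2.7
X = 0.3 / 2.7
X = 0.1111


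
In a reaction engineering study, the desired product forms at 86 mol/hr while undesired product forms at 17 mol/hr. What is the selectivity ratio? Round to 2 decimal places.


S = desired product rate / undesired product rate
S = 86 / 17
S = 5.06


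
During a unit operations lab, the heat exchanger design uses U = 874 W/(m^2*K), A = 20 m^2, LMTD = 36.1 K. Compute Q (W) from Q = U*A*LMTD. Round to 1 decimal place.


Q = U * A * LMTD
Q = 874 * 20 * 36.1
Q = 631028.0 W


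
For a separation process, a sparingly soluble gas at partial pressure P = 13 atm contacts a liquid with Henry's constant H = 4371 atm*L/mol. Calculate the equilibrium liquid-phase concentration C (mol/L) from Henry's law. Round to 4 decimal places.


C = P / H
C = 13 / 4371
C = 0.0030 mol/L


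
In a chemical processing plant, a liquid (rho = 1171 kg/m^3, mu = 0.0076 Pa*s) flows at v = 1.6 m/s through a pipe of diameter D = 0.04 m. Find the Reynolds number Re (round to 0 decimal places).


Re = rho * v * D / mu
Re = 1171 * 1.6 * 0.04 / 0.0076
Re = 74.944 / 0.0076
Re = 9861


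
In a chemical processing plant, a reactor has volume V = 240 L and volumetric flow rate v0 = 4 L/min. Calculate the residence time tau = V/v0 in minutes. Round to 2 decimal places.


tau = V / v0
tau = 240 / 4
tau = 60.00 min


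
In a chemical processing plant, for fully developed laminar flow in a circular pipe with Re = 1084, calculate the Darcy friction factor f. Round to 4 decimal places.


f = 64 / Re
f = 64 / 1084
f = 0.0590


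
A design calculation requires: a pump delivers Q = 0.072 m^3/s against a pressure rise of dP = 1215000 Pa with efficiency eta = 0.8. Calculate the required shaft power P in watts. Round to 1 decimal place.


P = Q * dP / eta
P = 0.072 * 1215000 / 0.8
P = 87480.0 / 0.8
P = 109350.0 W


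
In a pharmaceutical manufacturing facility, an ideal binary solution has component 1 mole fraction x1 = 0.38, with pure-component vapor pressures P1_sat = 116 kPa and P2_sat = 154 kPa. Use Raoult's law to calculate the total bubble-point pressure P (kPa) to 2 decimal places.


P = x1*P1_sat + x2*P2_sat
x2 = 1 - x1 = 1 - 0.38 = 0.62
P = 0.38*116 + 0.62*154
P = 44.08 + 95.48
P = 139.56 kPa


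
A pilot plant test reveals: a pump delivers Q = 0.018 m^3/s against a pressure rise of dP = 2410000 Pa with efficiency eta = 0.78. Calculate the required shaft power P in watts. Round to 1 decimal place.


P = Q * dP / eta
P = 0.018 * 2410000 / 0.78
P = 43380.0 / 0.78
P = 55615.4 W


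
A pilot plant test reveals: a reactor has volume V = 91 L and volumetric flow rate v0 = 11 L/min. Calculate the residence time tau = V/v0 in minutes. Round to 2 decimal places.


tau = V / v0
tau = 91 / 11
tau = 8.27 min


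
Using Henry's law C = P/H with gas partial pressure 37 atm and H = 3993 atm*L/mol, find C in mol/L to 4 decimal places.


C = P / H
C = 37 / 3993
C = 0.0093 mol/L


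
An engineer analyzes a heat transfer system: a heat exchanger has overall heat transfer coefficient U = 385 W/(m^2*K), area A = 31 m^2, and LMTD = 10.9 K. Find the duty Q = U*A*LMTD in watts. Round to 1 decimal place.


Q = U * A * LMTD
Q = 385 * 31 * 10.9
Q = 130091.5 W


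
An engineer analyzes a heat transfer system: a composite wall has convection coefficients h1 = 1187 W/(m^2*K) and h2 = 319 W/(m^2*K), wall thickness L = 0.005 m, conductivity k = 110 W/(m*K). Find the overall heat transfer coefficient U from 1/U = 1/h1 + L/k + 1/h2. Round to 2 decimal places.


1/U = 1/h1 + L/k + 1/h2
1/U = 1/1187 + 0.005/110 + 1/319
1/U = 0.00084246 + 4.54545e-05 + 0.0031347962
1/U = 0.0040227107
U = 248.59 W/(m^2*K)


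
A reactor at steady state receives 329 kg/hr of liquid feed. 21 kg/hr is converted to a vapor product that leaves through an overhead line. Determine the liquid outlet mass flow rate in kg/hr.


Steady-state mass balance on the main outlet: F_out = F_in - F_removed
F_out = 329 - 21
F_out = 308 kg/hr


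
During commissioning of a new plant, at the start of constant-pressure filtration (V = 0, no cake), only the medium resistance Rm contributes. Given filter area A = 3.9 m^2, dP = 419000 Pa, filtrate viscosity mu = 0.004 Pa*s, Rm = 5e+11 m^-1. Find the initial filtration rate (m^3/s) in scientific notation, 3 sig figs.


rate = A * dP / (mu * Rm)
rate = 3.9 * 419000 / (0.004 * 5e+11)
rate = 1634100.0 / 2.000e+09
rate = 8.17e-04 m^3/s


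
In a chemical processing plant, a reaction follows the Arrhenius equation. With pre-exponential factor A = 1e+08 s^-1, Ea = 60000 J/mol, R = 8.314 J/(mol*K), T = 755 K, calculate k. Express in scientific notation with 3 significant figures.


k = A * exp(-Ea/(R*T))
k = 1e+08 * exp(-60000 / (8.314 * 755))
k = 1e+08 * exp(-9.5586)
k = 7.06e+03


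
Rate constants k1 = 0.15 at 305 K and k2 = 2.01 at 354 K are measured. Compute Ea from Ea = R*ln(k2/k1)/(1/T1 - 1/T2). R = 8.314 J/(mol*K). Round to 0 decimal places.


Ea = R * ln(k2/k1) / (1/T1 - 1/T2)
ln(k2/k1) = ln(2.01/0.15) = 2.5952547
1/T1 - 1/T2 = 1/305 - 1/354 = 0.000453829768
Ea = 8.314 * 2.5952547 / 0.000453829768
Ea = 47544 J/mol


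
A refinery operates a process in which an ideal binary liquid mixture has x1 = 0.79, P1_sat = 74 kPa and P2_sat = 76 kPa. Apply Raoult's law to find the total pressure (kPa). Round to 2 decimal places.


P = x1*P1_sat + x2*P2_sat
x2 = 1 - x1 = 1 - 0.79 = 0.21
P = 0.79*74 + 0.21*76
P = 58.46 + 15.96
P = 74.42 kPa


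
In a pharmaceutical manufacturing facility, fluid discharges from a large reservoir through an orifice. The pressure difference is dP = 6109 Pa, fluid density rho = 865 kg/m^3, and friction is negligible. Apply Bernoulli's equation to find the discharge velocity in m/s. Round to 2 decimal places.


v = sqrt(2*dP/rho)
v = sqrt(2*6109/865)
v = sqrt(14.124855)
v = 3.76 m/s


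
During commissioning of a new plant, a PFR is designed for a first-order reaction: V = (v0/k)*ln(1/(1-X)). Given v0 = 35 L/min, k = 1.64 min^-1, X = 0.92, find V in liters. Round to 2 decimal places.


V = (v0/k) * ln(1/(1-X))
V = (35/1.64) * ln(1/(1-0.92))
V = 21.341463 * ln(12.5)
V = 21.341463 * 2.525729
V = 53.90 L


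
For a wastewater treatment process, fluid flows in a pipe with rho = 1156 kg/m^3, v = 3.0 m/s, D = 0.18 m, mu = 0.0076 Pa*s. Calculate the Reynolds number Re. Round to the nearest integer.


Re = rho * v * D / mu
Re = 1156 * 3.0 * 0.18 / 0.0076
Re = 624.24 / 0.0076
Re = 82137


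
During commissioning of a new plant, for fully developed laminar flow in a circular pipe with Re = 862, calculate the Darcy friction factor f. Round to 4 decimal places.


f = 64 / Re
f = 64 / 862
f = 0.0742


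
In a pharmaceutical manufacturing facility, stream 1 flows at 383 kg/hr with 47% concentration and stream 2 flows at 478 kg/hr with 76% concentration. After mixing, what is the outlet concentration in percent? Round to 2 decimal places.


Mass balance on solute: F1*x1 + F2*x2 = F3*x3
F3 = F1 + F2 = 383 + 478 = 861 kg/hr
x3 = (F1*x1 + F2*x2)/F3
x3 = (383*0.47 + 478*0.76) / 861
x3 = 63.10%


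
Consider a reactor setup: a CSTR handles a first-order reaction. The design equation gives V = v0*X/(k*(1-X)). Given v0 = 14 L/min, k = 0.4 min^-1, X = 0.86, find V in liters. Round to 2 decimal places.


V = v0 * X / (k * (1 - X))
V = 14 * 0.86 / (0.4 * (1 - 0.86))
V = 12.04 / (0.4 * 0.14)
V = 12.04 / 0.056
V = 215.00 L


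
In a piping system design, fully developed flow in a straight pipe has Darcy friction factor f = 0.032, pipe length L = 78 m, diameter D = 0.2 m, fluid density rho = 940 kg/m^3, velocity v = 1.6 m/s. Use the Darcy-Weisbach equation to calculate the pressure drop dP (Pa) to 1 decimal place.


dP = f * (L/D) * (rho*v^2/2)
dP = 0.032 * (78/0.2) * (940*1.6^2/2)
L/D = 390.0
rho*v^2/2 = 940*2.56/2 = 1203.2
dP = 0.032 * 390.0 * 1203.2
dP = 15015.9 Pa


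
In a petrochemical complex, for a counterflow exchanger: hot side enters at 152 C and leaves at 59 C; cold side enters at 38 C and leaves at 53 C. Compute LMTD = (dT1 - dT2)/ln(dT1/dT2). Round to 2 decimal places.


dT1 = Th_in - Tc_out = 152 - 53 = 99
dT2 = Th_out - Tc_in = 59 - 38 = 21
LMTD = (dT1 - dT2) / ln(dT1/dT2)
LMTD = (99 - 21) / ln(99/21)
LMTD = 50.30 K


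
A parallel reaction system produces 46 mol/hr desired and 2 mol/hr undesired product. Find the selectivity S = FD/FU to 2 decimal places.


S = desired product rate / undesired product rate
S = 46 / 2
S = 23.00


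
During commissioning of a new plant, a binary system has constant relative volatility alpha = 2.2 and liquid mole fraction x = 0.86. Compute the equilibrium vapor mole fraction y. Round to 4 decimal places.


y = alpha*x / (1 + (alpha-1)*x)
y = 2.2*0.86 / (1 + (2.2-1)*0.86)
y = 1.892 / (1 + 1.032)
y = 1.892 / 2.032
y = 0.9311


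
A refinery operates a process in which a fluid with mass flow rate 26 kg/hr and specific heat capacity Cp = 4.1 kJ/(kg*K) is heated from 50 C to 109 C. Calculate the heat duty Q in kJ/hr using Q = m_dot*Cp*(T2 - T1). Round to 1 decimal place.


Q = m_dot * Cp * (T2 - T1)
Q = 26 * 4.1 * (109 - 50)
Q = 26 * 4.1 * 59
Q = 6289.4 kJ/hr


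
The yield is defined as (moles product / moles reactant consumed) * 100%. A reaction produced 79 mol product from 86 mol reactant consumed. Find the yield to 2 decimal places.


Yield = (moles product / moles consumed) * 100%
Yield = (79 / 86) * 100
Yield = 0.9186 * 100
Yield = 91.86%


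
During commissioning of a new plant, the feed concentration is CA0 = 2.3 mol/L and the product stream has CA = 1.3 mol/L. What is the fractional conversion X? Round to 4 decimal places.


X = (CA0 - CA) / CA0
X = (2.3 - 1.3) / 2.3
X = 1.0 / 2.3
X = 0.4348


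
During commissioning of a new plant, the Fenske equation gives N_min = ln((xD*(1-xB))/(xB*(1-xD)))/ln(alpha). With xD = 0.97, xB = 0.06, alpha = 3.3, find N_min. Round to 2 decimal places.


N_min = ln((xD*(1-xB))/(xB*(1-xD))) / ln(alpha)
Numerator inside ln: 0.9118 / 0.0018 = 506.555556
ln(506.555556) = 6.227634
ln(alpha) = ln(3.3) = 1.193922
N_min = 6.227634 / 1.193922 = 5.22


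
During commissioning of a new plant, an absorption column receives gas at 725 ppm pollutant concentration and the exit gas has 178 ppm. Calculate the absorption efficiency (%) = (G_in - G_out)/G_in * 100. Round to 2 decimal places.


Efficiency = (G_in - G_out) / G_in * 100%
Efficiency = (725 - 178) / 725 * 100
Efficiency = 547 / 725 * 100
Efficiency = 75.45%


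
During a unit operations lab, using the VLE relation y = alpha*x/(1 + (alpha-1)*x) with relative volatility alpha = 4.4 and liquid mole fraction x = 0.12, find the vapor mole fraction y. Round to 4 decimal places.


y = alpha*x / (1 + (alpha-1)*x)
y = 4.4*0.12 / (1 + (4.4-1)*0.12)
y = 0.528 / (1 + 0.408)
y = 0.528 / 1.408
y = 0.3750


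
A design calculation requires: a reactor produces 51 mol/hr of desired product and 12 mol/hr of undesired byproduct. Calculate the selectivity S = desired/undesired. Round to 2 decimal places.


S = desired product rate / undesired product rate
S = 51 / 12
S = 4.25


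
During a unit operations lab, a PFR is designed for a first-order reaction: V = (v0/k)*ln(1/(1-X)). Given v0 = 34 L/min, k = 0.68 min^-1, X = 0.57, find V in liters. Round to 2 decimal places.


V = (v0/k) * ln(1/(1-X))
V = (34/0.68) * ln(1/(1-0.57))
V = 50.0 * ln(2.325581)
V = 50.0 * 0.84397
V = 42.20 L


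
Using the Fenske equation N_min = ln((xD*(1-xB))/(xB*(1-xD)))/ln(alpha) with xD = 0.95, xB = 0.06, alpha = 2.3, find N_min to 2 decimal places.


N_min = ln((xD*(1-xB))/(xB*(1-xD))) / ln(alpha)
Numerator inside ln: 0.893 / 0.003 = 297.666667
ln(297.666667) = 5.695974
ln(alpha) = ln(2.3) = 0.832909
N_min = 5.695974 / 0.832909 = 6.84


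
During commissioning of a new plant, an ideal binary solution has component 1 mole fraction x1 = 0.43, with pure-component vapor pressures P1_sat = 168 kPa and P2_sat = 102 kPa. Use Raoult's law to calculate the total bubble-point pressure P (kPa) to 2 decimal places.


P = x1*P1_sat + x2*P2_sat
x2 = 1 - x1 = 1 - 0.43 = 0.57
P = 0.43*168 + 0.57*102
P = 72.24 + 58.14
P = 130.38 kPa


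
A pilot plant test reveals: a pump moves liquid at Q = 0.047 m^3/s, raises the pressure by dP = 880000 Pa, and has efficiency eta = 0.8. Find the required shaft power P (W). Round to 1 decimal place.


P = Q * dP / eta
P = 0.047 * 880000 / 0.8
P = 41360.0 / 0.8
P = 51700.0 W


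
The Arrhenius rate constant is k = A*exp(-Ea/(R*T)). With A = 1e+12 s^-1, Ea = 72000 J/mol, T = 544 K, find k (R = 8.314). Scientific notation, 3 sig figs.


k = A * exp(-Ea/(R*T))
k = 1e+12 * exp(-72000 / (8.314 * 544))
k = 1e+12 * exp(-15.919286)
k = 1.22e+05


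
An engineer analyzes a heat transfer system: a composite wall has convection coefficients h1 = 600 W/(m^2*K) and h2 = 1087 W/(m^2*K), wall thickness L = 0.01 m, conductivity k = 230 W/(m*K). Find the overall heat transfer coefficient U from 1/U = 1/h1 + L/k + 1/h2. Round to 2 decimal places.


1/U = 1/h1 + L/k + 1/h2
1/U = 1/600 + 0.01/230 + 1/1087
1/U = 0.0016666667 + 4.34783e-05 + 0.0009199632
1/U = 0.0026301082
U = 380.21 W/(m^2*K)


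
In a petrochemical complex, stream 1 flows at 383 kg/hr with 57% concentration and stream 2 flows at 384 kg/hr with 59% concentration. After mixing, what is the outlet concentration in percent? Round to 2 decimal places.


Mass balance on solute: F1*x1 + F2*x2 = F3*x3
F3 = F1 + F2 = 383 + 384 = 767 kg/hr
x3 = (F1*x1 + F2*x2)/F3
x3 = (383*0.57 + 384*0.59) / 767
x3 = 58.00%


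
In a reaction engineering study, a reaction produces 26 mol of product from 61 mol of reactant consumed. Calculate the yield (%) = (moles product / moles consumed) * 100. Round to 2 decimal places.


Yield = (moles product / moles consumed) * 100%
Yield = (26 / 61) * 100
Yield = 0.4262 * 100
Yield = 42.62%


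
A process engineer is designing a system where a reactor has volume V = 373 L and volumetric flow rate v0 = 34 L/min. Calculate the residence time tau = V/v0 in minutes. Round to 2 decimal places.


tau = V / v0
tau = 373 / 34
tau = 10.97 min


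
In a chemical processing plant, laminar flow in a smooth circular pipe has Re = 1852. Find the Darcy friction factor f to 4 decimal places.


f = 64 / Re
f = 64 / 1852
f = 0.0346


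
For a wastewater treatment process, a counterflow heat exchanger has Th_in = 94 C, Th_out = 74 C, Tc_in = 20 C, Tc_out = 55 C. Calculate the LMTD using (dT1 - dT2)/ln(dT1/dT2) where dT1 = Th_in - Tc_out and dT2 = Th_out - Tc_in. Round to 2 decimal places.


dT1 = Th_in - Tc_out = 94 - 55 = 39
dT2 = Th_out - Tc_in = 74 - 20 = 54
LMTD = (dT1 - dT2) / ln(dT1/dT2)
LMTD = (39 - 54) / ln(39/54)
LMTD = 46.09 K


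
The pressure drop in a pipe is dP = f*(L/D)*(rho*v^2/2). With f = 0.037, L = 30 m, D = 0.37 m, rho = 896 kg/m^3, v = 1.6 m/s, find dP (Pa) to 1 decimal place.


dP = f * (L/D) * (rho*v^2/2)
dP = 0.037 * (30/0.37) * (896*1.6^2/2)
L/D = 81.08108108
rho*v^2/2 = 896*2.56/2 = 1146.88
dP = 0.037 * 81.08108108 * 1146.88
dP = 3440.6 Pa


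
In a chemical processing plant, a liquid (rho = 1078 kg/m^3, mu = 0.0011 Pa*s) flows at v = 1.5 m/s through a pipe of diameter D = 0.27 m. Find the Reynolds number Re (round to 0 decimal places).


Re = rho * v * D / mu
Re = 1078 * 1.5 * 0.27 / 0.0011
Re = 436.59 / 0.0011
Re = 396900


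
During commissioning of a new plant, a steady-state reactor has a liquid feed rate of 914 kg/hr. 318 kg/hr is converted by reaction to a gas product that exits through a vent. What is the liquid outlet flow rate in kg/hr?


Steady-state mass balance on the main outlet: F_out = F_in - F_removed
F_out = 914 - 318
F_out = 596 kg/hr


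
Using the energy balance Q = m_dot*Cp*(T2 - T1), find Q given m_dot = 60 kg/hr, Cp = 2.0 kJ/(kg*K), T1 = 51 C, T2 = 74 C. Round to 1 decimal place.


Q = m_dot * Cp * (T2 - T1)
Q = 60 * 2.0 * (74 - 51)
Q = 60 * 2.0 * 23
Q = 2760.0 kJ/hr


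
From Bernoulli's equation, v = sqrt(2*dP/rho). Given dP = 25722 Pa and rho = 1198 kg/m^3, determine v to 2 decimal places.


v = sqrt(2*dP/rho)
v = sqrt(2*25722/1198)
v = sqrt(42.941569)
v = 6.55 m/s


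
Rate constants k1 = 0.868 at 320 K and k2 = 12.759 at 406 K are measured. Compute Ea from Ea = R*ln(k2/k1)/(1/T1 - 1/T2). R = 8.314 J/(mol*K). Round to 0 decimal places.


Ea = R * ln(k2/k1) / (1/T1 - 1/T2)
ln(k2/k1) = ln(12.759/0.868) = 2.6878005
1/T1 - 1/T2 = 1/320 - 1/406 = 0.000661945813
Ea = 8.314 * 2.6878005 / 0.000661945813
Ea = 33759 J/mol


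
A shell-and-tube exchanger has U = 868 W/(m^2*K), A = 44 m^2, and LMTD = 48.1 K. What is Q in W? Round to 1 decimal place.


Q = U * A * LMTD
Q = 868 * 44 * 48.1
Q = 1837035.2 W


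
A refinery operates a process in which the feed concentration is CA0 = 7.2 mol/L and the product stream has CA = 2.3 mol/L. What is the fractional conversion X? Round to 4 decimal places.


X = (CA0 - CA) / CA0
X = (7.2 - 2.3) / 7.2
X = 4.9 / 7.2
X = 0.6806


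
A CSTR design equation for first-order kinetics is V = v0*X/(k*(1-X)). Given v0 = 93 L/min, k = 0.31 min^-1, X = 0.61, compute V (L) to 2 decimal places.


V = v0 * X / (k * (1 - X))
V = 93 * 0.61 / (0.31 * (1 - 0.61))
V = 56.73 / (0.31 * 0.39)
V = 56.73 / 0.1209
V = 469.23 L


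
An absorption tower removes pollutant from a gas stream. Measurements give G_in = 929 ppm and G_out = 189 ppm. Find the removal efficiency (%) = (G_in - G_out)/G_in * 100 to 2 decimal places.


Efficiency = (G_in - G_out) / G_in * 100%
Efficiency = (929 - 189) / 929 * 100
Efficiency = 740 / 929 * 100
Efficiency = 79.66%


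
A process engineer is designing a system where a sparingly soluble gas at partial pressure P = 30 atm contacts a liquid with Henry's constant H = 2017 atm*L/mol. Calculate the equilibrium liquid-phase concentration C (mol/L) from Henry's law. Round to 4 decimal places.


C = P / H
C = 30 / 2017
C = 0.0149 mol/L


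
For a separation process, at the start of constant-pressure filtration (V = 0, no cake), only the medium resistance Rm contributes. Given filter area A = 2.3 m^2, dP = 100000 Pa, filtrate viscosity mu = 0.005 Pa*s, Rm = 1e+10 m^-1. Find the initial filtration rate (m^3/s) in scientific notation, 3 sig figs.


rate = A * dP / (mu * Rm)
rate = 2.3 * 100000 / (0.005 * 1e+10)
rate = 230000.0 / 5.000e+07
rate = 4.60e-03 m^3/s


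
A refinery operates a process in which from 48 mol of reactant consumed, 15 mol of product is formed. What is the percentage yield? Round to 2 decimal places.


Yield = (moles product / moles consumed) * 100%
Yield = (15 / 48) * 100
Yield = 0.3125 * 100
Yield = 31.25%


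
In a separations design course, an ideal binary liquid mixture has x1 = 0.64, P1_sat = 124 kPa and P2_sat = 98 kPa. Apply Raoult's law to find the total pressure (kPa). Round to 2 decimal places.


P = x1*P1_sat + x2*P2_sat
x2 = 1 - x1 = 1 - 0.64 = 0.36
P = 0.64*124 + 0.36*98
P = 79.36 + 35.28
P = 114.64 kPa


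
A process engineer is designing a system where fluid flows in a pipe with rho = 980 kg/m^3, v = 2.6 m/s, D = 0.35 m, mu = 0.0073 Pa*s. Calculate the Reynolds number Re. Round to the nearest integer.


Re = rho * v * D / mu
Re = 980 * 2.6 * 0.35 / 0.0073
Re = 891.8 / 0.0073
Re = 122164


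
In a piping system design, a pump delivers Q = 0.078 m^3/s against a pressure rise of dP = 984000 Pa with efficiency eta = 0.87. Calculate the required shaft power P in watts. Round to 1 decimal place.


P = Q * dP / eta
P = 0.078 * 984000 / 0.87
P = 76752.0 / 0.87
P = 88220.7 W


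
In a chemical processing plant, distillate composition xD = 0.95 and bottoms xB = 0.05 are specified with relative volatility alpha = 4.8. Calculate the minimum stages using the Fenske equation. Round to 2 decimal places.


N_min = ln((xD*(1-xB))/(xB*(1-xD))) / ln(alpha)
Numerator inside ln: 0.9025 / 0.0025 = 361.0
ln(361.0) = 5.888878
ln(alpha) = ln(4.8) = 1.568616
N_min = 5.888878 / 1.568616 = 3.75


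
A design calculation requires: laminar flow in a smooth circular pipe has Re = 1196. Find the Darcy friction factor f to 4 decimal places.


f = 64 / Re
f = 64 / 1196
f = 0.0535


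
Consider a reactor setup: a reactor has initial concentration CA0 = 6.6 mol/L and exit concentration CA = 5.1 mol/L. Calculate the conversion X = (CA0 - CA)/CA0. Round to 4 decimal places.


X = (CA0 - CA) / CA0
X = (6.6 - 5.1) / 6.6
X = 1.5 / 6.6
X = 0.2273


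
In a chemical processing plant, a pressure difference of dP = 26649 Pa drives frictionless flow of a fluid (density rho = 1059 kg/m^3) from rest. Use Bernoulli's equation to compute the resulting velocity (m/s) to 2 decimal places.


v = sqrt(2*dP/rho)
v = sqrt(2*26649/1059)
v = sqrt(50.328612)
v = 7.09 m/s


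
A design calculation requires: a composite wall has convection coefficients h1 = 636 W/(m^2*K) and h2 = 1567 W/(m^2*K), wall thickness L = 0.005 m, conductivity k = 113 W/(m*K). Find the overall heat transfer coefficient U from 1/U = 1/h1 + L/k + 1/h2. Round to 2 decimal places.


1/U = 1/h1 + L/k + 1/h2
1/U = 1/636 + 0.005/113 + 1/1567
1/U = 0.001572327 + 4.42478e-05 + 0.0006381621
1/U = 0.0022547369
U = 443.51 W/(m^2*K)


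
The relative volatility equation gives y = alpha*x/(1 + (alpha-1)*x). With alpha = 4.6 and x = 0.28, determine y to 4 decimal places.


y = alpha*x / (1 + (alpha-1)*x)
y = 4.6*0.28 / (1 + (4.6-1)*0.28)
y = 1.288 / (1 + 1.008)
y = 1.288 / 2.008
y = 0.6414


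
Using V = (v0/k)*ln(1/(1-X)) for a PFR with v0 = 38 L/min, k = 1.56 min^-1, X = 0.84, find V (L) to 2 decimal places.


V = (v0/k) * ln(1/(1-X))
V = (38/1.56) * ln(1/(1-0.84))
V = 24.358974 * ln(6.25)
V = 24.358974 * 1.832581
V = 44.64 L


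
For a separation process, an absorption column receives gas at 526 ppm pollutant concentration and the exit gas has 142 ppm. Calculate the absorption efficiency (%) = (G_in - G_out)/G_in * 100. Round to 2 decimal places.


Efficiency = (G_in - G_out) / G_in * 100%
Efficiency = (526 - 142) / 526 * 100
Efficiency = 384 / 526 * 100
Efficiency = 73.00%


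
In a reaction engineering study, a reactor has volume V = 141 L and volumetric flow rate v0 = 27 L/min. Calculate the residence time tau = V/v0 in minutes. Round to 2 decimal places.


tau = V / v0
tau = 141 / 27
tau = 5.22 min


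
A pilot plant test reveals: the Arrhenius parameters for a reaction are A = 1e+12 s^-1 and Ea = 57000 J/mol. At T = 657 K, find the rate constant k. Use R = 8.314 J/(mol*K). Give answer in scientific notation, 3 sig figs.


k = A * exp(-Ea/(R*T))
k = 1e+12 * exp(-57000 / (8.314 * 657))
k = 1e+12 * exp(-10.435168)
k = 2.94e+07


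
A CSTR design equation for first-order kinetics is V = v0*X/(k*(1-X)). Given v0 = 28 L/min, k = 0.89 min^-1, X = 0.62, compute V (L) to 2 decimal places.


V = v0 * X / (k * (1 - X))
V = 28 * 0.62 / (0.89 * (1 - 0.62))
V = 17.36 / (0.89 * 0.38)
V = 17.36 / 0.3382
V = 51.33 L


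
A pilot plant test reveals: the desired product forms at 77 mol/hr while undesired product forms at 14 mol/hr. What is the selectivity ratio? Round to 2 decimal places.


S = desired product rate / undesired product rate
S = 77 / 14
S = 5.50


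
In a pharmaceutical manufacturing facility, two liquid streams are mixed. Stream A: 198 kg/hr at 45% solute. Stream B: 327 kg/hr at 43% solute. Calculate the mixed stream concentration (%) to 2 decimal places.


Mass balance on solute: F1*x1 + F2*x2 = F3*x3
F3 = F1 + F2 = 198 + 327 = 525 kg/hr
x3 = (F1*x1 + F2*x2)/F3
x3 = (198*0.45 + 327*0.43) / 525
x3 = 43.75%


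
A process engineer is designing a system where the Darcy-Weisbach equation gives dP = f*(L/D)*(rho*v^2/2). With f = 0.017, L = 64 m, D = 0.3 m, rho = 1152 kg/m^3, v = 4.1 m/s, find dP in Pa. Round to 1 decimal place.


dP = f * (L/D) * (rho*v^2/2)
dP = 0.017 * (64/0.3) * (1152*4.1^2/2)
L/D = 213.33333333
rho*v^2/2 = 1152*16.81/2 = 9682.56
dP = 0.017 * 213.33333333 * 9682.56
dP = 35115.4 Pa


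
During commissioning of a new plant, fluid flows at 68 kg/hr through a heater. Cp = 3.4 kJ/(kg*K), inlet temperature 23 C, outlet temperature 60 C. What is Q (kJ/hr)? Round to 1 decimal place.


Q = m_dot * Cp * (T2 - T1)
Q = 68 * 3.4 * (60 - 23)
Q = 68 * 3.4 * 37
Q = 8554.4 kJ/hr


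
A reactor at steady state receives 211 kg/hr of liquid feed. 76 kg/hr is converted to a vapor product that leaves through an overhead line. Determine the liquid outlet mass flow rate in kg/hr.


Steady-state mass balance on the main outlet: F_out = F_in - F_removed
F_out = 211 - 76
F_out = 135 kg/hr


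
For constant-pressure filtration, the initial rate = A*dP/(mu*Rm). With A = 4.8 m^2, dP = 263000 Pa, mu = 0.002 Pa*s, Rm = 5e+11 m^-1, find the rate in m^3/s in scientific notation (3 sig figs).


rate = A * dP / (mu * Rm)
rate = 4.8 * 263000 / (0.002 * 5e+11)
rate = 1262400.0 / 1.000e+09
rate = 1.26e-03 m^3/s


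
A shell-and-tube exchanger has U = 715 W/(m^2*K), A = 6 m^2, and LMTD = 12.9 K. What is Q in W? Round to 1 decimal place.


Q = U * A * LMTD
Q = 715 * 6 * 12.9
Q = 55341.0 W


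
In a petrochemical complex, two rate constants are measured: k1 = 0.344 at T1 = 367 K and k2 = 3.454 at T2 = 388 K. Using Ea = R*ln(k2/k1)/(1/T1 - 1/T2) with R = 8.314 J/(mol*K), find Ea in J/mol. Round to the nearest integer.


Ea = R * ln(k2/k1) / (1/T1 - 1/T2)
ln(k2/k1) = ln(3.454/0.344) = 2.3066466
1/T1 - 1/T2 = 1/367 - 1/388 = 0.000147476053
Ea = 8.314 * 2.3066466 / 0.000147476053
Ea = 130038 J/mol


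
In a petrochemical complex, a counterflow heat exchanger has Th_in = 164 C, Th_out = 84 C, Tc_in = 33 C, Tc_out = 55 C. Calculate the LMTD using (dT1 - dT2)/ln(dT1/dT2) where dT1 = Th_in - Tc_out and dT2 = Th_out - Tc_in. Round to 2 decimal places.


dT1 = Th_in - Tc_out = 164 - 55 = 109
dT2 = Th_out - Tc_in = 84 - 33 = 51
LMTD = (dT1 - dT2) / ln(dT1/dT2)
LMTD = (109 - 51) / ln(109/51)
LMTD = 76.36 K


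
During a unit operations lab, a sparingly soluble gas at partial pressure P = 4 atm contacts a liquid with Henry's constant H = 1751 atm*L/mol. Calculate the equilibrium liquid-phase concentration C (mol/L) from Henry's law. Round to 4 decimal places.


C = P / H
C = 4 / 1751
C = 0.0023 mol/L


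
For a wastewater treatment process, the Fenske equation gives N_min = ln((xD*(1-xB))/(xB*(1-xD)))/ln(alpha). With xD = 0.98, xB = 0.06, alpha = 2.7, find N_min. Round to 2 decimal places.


N_min = ln((xD*(1-xB))/(xB*(1-xD))) / ln(alpha)
Numerator inside ln: 0.9212 / 0.0012 = 767.666667
ln(767.666667) = 6.643356
ln(alpha) = ln(2.7) = 0.993252
N_min = 6.643356 / 0.993252 = 6.69


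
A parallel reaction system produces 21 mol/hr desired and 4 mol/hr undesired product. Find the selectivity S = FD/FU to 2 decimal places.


S = desired product rate / undesired product rate
S = 21 / 4
S = 5.25


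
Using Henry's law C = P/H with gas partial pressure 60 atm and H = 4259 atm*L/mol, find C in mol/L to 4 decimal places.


C = P / H
C = 60 / 4259
C = 0.0141 mol/L


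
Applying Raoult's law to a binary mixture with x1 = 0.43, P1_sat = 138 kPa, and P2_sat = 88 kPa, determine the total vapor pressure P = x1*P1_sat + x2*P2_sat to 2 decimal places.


P = x1*P1_sat + x2*P2_sat
x2 = 1 - x1 = 1 - 0.43 = 0.57
P = 0.43*138 + 0.57*88
P = 59.34 + 50.16
P = 109.50 kPa


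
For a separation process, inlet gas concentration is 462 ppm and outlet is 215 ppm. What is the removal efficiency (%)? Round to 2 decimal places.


Efficiency = (G_in - G_out) / G_in * 100%
Efficiency = (462 - 215) / 462 * 100
Efficiency = 247 / 462 * 100
Efficiency = 53.46%


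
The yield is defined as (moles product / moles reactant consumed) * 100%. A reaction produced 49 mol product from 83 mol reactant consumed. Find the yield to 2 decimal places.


Yield = (moles product / moles consumed) * 100%
Yield = (49 / 83) * 100
Yield = 0.5904 * 100
Yield = 59.04%


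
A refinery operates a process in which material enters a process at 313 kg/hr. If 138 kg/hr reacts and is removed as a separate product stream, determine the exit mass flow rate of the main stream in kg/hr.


Steady-state mass balance on the main outlet: F_out = F_in - F_removed
F_out = 313 - 138
F_out = 175 kg/hr


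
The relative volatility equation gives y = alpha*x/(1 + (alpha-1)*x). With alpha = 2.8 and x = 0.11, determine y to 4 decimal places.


y = alpha*x / (1 + (alpha-1)*x)
y = 2.8*0.11 / (1 + (2.8-1)*0.11)
y = 0.308 / (1 + 0.198)
y = 0.308 / 1.198
y = 0.2571


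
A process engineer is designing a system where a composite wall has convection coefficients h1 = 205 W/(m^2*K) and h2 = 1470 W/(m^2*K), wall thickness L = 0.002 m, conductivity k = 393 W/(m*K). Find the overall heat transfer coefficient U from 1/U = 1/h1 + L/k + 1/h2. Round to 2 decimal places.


1/U = 1/h1 + L/k + 1/h2
1/U = 1/205 + 0.002/393 + 1/1470
1/U = 0.0048780488 + 5.0891e-06 + 0.0006802721
1/U = 0.00556341
U = 179.75 W/(m^2*K)


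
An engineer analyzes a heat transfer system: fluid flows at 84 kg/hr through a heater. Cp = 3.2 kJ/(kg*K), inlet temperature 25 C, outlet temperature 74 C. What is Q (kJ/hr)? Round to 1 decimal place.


Q = m_dot * Cp * (T2 - T1)
Q = 84 * 3.2 * (74 - 25)
Q = 84 * 3.2 * 49
Q = 13171.2 kJ/hr


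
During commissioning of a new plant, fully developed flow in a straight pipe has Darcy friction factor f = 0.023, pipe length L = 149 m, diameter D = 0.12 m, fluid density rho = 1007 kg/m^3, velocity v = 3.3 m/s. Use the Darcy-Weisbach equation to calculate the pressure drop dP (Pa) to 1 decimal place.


dP = f * (L/D) * (rho*v^2/2)
dP = 0.023 * (149/0.12) * (1007*3.3^2/2)
L/D = 1241.66666667
rho*v^2/2 = 1007*10.89/2 = 5483.115
dP = 0.023 * 1241.66666667 * 5483.115
dP = 156588.6 Pa


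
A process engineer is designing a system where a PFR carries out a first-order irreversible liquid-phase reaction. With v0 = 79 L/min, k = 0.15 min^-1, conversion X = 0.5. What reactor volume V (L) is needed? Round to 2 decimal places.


V = (v0/k) * ln(1/(1-X))
V = (79/0.15) * ln(1/(1-0.5))
V = 526.666667 * ln(2.0)
V = 526.666667 * 0.693147
V = 365.06 L


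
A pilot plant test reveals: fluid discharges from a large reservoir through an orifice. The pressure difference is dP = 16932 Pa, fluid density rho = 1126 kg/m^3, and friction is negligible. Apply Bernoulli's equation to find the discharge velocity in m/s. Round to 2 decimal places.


v = sqrt(2*dP/rho)
v = sqrt(2*16932/1126)
v = sqrt(30.0746)
v = 5.48 m/s


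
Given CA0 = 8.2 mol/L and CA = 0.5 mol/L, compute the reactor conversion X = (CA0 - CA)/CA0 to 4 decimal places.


X = (CA0 - CA) / CA0
X = (8.2 - 0.5) / 8.2
X = 7.7 / 8.2
X = 0.9390


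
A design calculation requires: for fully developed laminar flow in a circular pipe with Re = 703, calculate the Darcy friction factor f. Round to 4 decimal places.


f = 64 / Re
f = 64 / 703
f = 0.0910


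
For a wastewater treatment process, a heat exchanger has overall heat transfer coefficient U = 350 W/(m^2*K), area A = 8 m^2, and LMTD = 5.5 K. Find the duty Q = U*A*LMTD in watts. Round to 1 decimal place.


Q = U * A * LMTD
Q = 350 * 8 * 5.5
Q = 15400.0 W


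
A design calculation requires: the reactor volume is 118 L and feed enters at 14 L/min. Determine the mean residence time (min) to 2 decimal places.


tau = V / v0
tau = 118 / 14
tau = 8.43 min


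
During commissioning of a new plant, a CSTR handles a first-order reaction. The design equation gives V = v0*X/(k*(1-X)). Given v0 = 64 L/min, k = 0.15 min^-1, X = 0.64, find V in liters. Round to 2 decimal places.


V = v0 * X / (k * (1 - X))
V = 64 * 0.64 / (0.15 * (1 - 0.64))
V = 40.96 / (0.15 * 0.36)
V = 40.96 / 0.054
V = 758.52 L


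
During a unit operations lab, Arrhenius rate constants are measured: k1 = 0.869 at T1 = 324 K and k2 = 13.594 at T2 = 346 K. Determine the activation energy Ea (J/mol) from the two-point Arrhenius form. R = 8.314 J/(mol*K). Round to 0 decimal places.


Ea = R * ln(k2/k1) / (1/T1 - 1/T2)
ln(k2/k1) = ln(13.594/0.869) = 2.7500407
1/T1 - 1/T2 = 1/324 - 1/346 = 0.000196246343
Ea = 8.314 * 2.7500407 / 0.000196246343
Ea = 116506 J/mol


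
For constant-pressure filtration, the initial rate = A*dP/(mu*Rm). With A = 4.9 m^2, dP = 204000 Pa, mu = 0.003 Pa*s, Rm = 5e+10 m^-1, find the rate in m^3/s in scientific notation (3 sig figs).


rate = A * dP / (mu * Rm)
rate = 4.9 * 204000 / (0.003 * 5e+10)
rate = 999600.0 / 1.500e+08
rate = 6.66e-03 m^3/s


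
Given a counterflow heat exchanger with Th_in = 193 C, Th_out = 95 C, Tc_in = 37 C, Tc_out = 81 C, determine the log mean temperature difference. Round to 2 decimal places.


dT1 = Th_in - Tc_out = 193 - 81 = 112
dT2 = Th_out - Tc_in = 95 - 37 = 58
LMTD = (dT1 - dT2) / ln(dT1/dT2)
LMTD = (112 - 58) / ln(112/58)
LMTD = 82.06 K


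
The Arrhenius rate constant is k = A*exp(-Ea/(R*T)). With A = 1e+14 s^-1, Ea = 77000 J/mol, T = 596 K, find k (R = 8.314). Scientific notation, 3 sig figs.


k = A * exp(-Ea/(R*T))
k = 1e+14 * exp(-77000 / (8.314 * 596))
k = 1e+14 * exp(-15.539407)
k = 1.78e+07


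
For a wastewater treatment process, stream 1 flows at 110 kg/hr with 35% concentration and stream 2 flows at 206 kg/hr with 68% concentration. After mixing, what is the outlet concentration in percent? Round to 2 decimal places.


Mass balance on solute: F1*x1 + F2*x2 = F3*x3
F3 = F1 + F2 = 110 + 206 = 316 kg/hr
x3 = (F1*x1 + F2*x2)/F3
x3 = (110*0.35 + 206*0.68) / 316
x3 = 56.51%


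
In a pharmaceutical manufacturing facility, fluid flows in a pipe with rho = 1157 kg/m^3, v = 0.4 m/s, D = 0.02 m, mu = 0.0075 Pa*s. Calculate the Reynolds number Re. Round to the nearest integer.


Re = rho * v * D / mu
Re = 1157 * 0.4 * 0.02 / 0.0075
Re = 9.256 / 0.0075
Re = 1234


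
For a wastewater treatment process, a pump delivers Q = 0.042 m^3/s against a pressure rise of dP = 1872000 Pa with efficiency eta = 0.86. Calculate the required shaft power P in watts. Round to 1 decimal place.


P = Q * dP / eta
P = 0.042 * 1872000 / 0.86
P = 78624.0 / 0.86
P = 91423.3 W


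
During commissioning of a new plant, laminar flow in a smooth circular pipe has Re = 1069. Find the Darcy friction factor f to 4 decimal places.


f = 64 / Re
f = 64 / 1069
f = 0.0599


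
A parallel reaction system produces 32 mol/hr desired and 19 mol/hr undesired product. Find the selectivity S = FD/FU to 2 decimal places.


S = desired product rate / undesired product rate
S = 32 / 19
S = 1.68


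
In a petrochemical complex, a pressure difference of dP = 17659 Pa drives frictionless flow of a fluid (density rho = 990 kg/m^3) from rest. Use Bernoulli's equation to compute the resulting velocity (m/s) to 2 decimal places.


v = sqrt(2*dP/rho)
v = sqrt(2*17659/990)
v = sqrt(35.674747)
v = 5.97 m/s


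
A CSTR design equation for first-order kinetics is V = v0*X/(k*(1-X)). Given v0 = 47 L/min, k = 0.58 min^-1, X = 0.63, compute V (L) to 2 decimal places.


V = v0 * X / (k * (1 - X))
V = 47 * 0.63 / (0.58 * (1 - 0.63))
V = 29.61 / (0.58 * 0.37)
V = 29.61 / 0.2146
V = 137.98 L


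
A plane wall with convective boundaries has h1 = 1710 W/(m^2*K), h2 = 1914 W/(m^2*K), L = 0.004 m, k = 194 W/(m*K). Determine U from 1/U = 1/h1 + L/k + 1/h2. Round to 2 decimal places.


1/U = 1/h1 + L/k + 1/h2
1/U = 1/1710 + 0.004/194 + 1/1914
1/U = 0.0005847953 + 2.06186e-05 + 0.000522466
1/U = 0.0011278799
U = 886.62 W/(m^2*K)


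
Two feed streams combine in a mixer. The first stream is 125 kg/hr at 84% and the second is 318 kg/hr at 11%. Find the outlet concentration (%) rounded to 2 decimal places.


Mass balance on solute: F1*x1 + F2*x2 = F3*x3
F3 = F1 + F2 = 125 + 318 = 443 kg/hr
x3 = (F1*x1 + F2*x2)/F3
x3 = (125*0.84 + 318*0.11) / 443
x3 = 31.60%


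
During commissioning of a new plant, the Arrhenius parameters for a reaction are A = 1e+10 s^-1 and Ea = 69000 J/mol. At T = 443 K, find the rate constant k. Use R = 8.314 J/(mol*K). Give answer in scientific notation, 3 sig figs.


k = A * exp(-Ea/(R*T))
k = 1e+10 * exp(-69000 / (8.314 * 443))
k = 1e+10 * exp(-18.734208)
k = 7.31e+01


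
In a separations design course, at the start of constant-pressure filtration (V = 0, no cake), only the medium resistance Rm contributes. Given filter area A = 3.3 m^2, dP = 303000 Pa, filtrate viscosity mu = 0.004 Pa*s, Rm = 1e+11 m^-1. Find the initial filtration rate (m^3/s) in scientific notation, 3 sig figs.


rate = A * dP / (mu * Rm)
rate = 3.3 * 303000 / (0.004 * 1e+11)
rate = 999900.0 / 4.000e+08
rate = 2.50e-03 m^3/s


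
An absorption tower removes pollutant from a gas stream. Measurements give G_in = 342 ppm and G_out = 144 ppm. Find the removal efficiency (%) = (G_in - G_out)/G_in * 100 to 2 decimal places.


Efficiency = (G_in - G_out) / G_in * 100%
Efficiency = (342 - 144) / 342 * 100
Efficiency = 198 / 342 * 100
Efficiency = 57.89%


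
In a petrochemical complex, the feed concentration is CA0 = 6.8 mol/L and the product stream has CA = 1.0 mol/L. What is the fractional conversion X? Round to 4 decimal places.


X = (CA0 - CA) / CA0
X = (6.8 - 1.0) / 6.8
X = 5.8 / 6.8
X = 0.8529


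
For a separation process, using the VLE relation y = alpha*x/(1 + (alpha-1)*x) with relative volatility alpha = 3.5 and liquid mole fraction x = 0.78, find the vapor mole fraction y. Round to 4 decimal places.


y = alpha*x / (1 + (alpha-1)*x)
y = 3.5*0.78 / (1 + (3.5-1)*0.78)
y = 2.73 / (1 + 1.95)
y = 2.73 / 2.95
y = 0.9254


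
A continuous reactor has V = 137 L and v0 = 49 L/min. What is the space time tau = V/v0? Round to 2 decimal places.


tau = V / v0
tau = 137 / 49
tau = 2.80 min
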